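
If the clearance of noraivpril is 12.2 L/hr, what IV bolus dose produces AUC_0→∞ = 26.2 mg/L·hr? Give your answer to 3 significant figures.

Dose = 320 mg

Dose_iv = CL × AUC_0→∞
     = 12.2 × 26.2 = 319.64 mg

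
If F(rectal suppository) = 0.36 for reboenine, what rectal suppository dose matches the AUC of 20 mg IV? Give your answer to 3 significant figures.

For equal systemic exposure: F × D_ev = D_iv
D_ev = D_iv / F = 20 / 0.36 = 55.5556 mg

D_rectal = 55.6 mg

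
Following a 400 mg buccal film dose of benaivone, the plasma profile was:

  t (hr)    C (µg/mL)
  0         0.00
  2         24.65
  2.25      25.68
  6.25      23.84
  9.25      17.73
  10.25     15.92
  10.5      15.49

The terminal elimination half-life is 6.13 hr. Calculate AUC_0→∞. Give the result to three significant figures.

Trapezoidal AUC_0→10.5:
  [0→2]: (0.00+24.65)/2 × 2 = 24.65
  [2→2.25]: (24.65+25.68)/2 × 0.25 = 6.29125
  [2.25→6.25]: (25.68+23.84)/2 × 4 = 99.04
  [6.25→9.25]: (23.84+17.73)/2 × 3 = 62.355
  [9.25→10.25]: (17.73+15.92)/2 × 1 = 16.825
  [10.25→10.5]: (15.92+15.49)/2 × 0.25 = 3.92625
  Sum = 213.0875 µg/mL·hr
k_e = ln2 / t½ = 0.693147 / 6.13 = 0.1131 hr^-1
Extrapolated tail: C_last / k_e = 15.49 / 0.1131 = 136.958
AUC_0→∞ = 213.0875 + 136.958 = 350.0455 µg/mL·hr

AUC = 350 µg/mL·hr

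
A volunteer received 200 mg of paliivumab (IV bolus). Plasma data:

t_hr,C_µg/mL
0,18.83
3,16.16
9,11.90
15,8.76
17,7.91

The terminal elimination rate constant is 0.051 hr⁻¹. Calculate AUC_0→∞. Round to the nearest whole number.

Trapezoidal AUC_0→17:
  [0→3]: (18.83+16.16)/2 × 3 = 52.485
  [3→9]: (16.16+11.90)/2 × 6 = 84.18
  [9→15]: (11.90+8.76)/2 × 6 = 61.98
  [15→17]: (8.76+7.91)/2 × 2 = 16.67
  Sum = 215.315 µg/mL·hr
Extrapolated tail: C_last / k_e = 7.91 / 0.051 = 155.098
AUC_0→∞ = 215.315 + 155.098 = 370.413 µg/mL·hr

AUC = 370 µg/mL·hr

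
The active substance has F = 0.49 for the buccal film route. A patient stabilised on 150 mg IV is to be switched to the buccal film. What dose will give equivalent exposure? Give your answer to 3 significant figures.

D_buccal = 306 mg

For equal systemic exposure: F × D_ev = D_iv
D_ev = D_iv / F = 150 / 0.49 = 306.122 mg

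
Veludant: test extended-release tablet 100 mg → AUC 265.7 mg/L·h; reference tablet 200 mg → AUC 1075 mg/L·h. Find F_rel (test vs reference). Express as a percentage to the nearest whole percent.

F_rel = (AUC_test/D_test) / (AUC_ref/D_ref)
      = (265.7/100) / (1075/200)
      = 2.657 / 5.375 = 0.4943 = 49.43%

F_rel = 49%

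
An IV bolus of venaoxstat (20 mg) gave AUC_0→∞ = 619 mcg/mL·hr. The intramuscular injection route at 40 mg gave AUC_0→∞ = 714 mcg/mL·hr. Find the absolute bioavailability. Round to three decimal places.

F = 0.577

F = (AUC_ev / D_ev) / (AUC_iv / D_iv)
  = (714/40) / (619/20)
  = 17.85 / 30.95 = 0.5767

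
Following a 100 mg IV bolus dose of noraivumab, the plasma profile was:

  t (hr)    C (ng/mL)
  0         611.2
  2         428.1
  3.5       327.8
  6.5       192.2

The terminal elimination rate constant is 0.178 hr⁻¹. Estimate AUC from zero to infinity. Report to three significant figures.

Trapezoidal AUC_0→6.5:
  [0→2]: (611.2+428.1)/2 × 2 = 1039.3
  [2→3.5]: (428.1+327.8)/2 × 1.5 = 566.925
  [3.5→6.5]: (327.8+192.2)/2 × 3 = 780.0
  Sum = 2386.225 ng/mL·hr
Extrapolated tail: C_last / k_e = 192.2 / 0.178 = 1079.775
AUC_0→∞ = 2386.225 + 1079.775 = 3466.0 ng/mL·hr

AUC = 3470 ng/mL·hr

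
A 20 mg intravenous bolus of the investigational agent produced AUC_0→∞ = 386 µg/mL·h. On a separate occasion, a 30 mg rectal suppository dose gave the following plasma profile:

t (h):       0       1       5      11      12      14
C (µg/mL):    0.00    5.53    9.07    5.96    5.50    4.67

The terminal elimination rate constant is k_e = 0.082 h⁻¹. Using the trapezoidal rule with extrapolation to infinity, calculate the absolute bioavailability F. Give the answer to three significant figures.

Trapezoidal AUC_0→14 (rectal suppository):
  [0→1]: (0.00+5.53)/2 × 1 = 2.765
  [1→5]: (5.53+9.07)/2 × 4 = 29.2
  [5→11]: (9.07+5.96)/2 × 6 = 45.09
  [11→12]: (5.96+5.50)/2 × 1 = 5.73
  [12→14]: (5.50+4.67)/2 × 2 = 10.17
  Sum = 92.955 µg/mL·h
Tail: C_last/k_e = 4.67/0.082 = 56.951
AUC_0→∞ (rectal suppository) = 92.955 + 56.951 = 149.906 µg/mL·h
F = (AUC_ev/D_ev)/(AUC_iv/D_iv) = (149.906/30)/(386/20) = 4.99687/19.3 = 0.2589

F = 0.259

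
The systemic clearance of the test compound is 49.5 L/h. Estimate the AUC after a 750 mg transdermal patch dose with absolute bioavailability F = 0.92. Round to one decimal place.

AUC = 13.9 mg/L·h

AUC_0→∞ = F × Dose / CL
        = 0.92 × 750 / 49.5 = 13.9394 mg/L·h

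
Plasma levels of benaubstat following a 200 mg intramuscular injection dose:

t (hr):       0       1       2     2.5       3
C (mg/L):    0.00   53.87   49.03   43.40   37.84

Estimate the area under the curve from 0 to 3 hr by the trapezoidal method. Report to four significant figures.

Trapezoidal AUC_0→3:
  [0→1]: (0.00+53.87)/2 × 1 = 26.935
  [1→2]: (53.87+49.03)/2 × 1 = 51.45
  [2→2.5]: (49.03+43.40)/2 × 0.5 = 23.1075
  [2.5→3]: (43.40+37.84)/2 × 0.5 = 20.31
  Sum = 121.8025 mg/L·hr

AUC = 121.8 mg/L·hr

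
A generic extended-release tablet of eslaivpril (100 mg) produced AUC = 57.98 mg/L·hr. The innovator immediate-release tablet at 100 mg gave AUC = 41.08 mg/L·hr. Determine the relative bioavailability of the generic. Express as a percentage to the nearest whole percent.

F_rel = (AUC_test/D_test) / (AUC_ref/D_ref)
      = (57.98/100) / (41.08/100)
      = 0.5798 / 0.4108 = 1.4114 = 141.14%

F_rel = 141%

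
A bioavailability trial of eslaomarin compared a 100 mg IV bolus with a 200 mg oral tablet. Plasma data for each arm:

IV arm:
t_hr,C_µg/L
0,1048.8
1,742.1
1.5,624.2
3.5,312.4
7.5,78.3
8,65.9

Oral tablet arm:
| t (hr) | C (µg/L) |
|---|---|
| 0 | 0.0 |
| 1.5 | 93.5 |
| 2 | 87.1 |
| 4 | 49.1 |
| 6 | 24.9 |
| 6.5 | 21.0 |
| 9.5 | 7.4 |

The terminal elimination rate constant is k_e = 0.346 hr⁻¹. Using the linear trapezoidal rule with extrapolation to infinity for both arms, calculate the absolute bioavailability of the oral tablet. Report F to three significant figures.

F = 0.0630

Trapezoidal AUC_0→8 (IV):
  [0→1]: (1048.8+742.1)/2 × 1 = 895.45
  [1→1.5]: (742.1+624.2)/2 × 0.5 = 341.575
  [1.5→3.5]: (624.2+312.4)/2 × 2 = 936.6
  [3.5→7.5]: (312.4+78.3)/2 × 4 = 781.4
  [7.5→8]: (78.3+65.9)/2 × 0.5 = 36.05
  Sum = 2991.075 µg/L·hr
IV tail: 65.9/0.346 = 190.462; AUC_iv,0→∞ = 2991.075 + 190.462 = 3181.537 µg/L·hr
Trapezoidal AUC_0→9.5 (oral tablet):
  [0→1.5]: (0.0+93.5)/2 × 1.5 = 70.125
  [1.5→2]: (93.5+87.1)/2 × 0.5 = 45.15
  [2→4]: (87.1+49.1)/2 × 2 = 136.2
  [4→6]: (49.1+24.9)/2 × 2 = 74.0
  [6→6.5]: (24.9+21.0)/2 × 0.5 = 11.475
  [6.5→9.5]: (21.0+7.4)/2 × 3 = 42.6
  Sum = 379.55 µg/L·hr
oral tablet tail: 7.4/0.346 = 21.387; AUC_ev,0→∞ = 379.55 + 21.387 = 400.937 µg/L·hr
F = (AUC_ev/D_ev)/(AUC_iv/D_iv) = (400.937/200)/(3181.537/100) = 2.004685/31.81537 = 0.0630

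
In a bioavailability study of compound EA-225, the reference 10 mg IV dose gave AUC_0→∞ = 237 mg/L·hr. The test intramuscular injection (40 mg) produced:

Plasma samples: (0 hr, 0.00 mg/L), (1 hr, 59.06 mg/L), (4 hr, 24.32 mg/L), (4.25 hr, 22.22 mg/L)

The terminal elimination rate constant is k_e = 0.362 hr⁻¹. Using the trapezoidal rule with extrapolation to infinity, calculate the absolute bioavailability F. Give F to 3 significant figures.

F = 0.234

Trapezoidal AUC_0→4.25 (intramuscular injection):
  [0→1]: (0.00+59.06)/2 × 1 = 29.53
  [1→4]: (59.06+24.32)/2 × 3 = 125.07
  [4→4.25]: (24.32+22.22)/2 × 0.25 = 5.8175
  Sum = 160.4175 mg/L·hr
Tail: C_last/k_e = 22.22/0.362 = 61.381
AUC_0→∞ (intramuscular injection) = 160.4175 + 61.381 = 221.7985 mg/L·hr
F = (AUC_ev/D_ev)/(AUC_iv/D_iv) = (221.7985/40)/(237/10) = 5.5449625/23.7 = 0.2340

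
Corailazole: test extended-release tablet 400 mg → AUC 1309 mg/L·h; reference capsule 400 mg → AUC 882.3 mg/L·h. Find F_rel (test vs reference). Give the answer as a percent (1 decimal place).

F_rel = (AUC_test/D_test) / (AUC_ref/D_ref)
      = (1309/400) / (882.3/400)
      = 3.2725 / 2.20575 = 1.4836 = 148.36%

F_rel = 148.4%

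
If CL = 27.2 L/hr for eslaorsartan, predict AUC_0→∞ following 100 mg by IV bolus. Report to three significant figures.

AUC_0→∞ = Dose_iv / CL
        = 100 / 27.2 = 3.67647 mg/L·hr

AUC = 3.68 mg/L·hr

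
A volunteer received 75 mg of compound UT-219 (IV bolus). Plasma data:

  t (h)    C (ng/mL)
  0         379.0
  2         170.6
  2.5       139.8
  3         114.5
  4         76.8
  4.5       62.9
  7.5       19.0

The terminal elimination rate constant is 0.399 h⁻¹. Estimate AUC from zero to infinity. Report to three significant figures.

Trapezoidal AUC_0→7.5:
  [0→2]: (379.0+170.6)/2 × 2 = 549.6
  [2→2.5]: (170.6+139.8)/2 × 0.5 = 77.6
  [2.5→3]: (139.8+114.5)/2 × 0.5 = 63.575
  [3→4]: (114.5+76.8)/2 × 1 = 95.65
  [4→4.5]: (76.8+62.9)/2 × 0.5 = 34.925
  [4.5→7.5]: (62.9+19.0)/2 × 3 = 122.85
  Sum = 944.2 ng/mL·h
Extrapolated tail: C_last / k_e = 19.0 / 0.399 = 47.619
AUC_0→∞ = 944.2 + 47.619 = 991.819 ng/mL·h

AUC = 992 ng/mL·h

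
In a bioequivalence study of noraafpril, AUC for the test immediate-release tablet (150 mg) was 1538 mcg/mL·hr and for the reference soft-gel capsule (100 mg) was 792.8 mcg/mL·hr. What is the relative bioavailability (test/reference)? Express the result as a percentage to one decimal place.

F_rel = 129.3%

F_rel = (AUC_test/D_test) / (AUC_ref/D_ref)
      = (1538/150) / (792.8/100)
      = 10.2533 / 7.928 = 1.2933 = 129.33%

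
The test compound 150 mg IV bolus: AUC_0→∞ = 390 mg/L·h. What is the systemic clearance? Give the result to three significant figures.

CL = 0.385 L/h

CL = Dose_iv / AUC_0→∞
   = 150 / 390 = 0.384615 L/h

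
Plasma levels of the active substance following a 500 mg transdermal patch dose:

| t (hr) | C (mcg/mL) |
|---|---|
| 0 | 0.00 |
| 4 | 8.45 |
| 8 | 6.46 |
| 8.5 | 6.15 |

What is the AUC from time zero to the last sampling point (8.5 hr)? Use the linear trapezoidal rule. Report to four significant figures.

AUC = 49.87 mcg/mL·hr

Trapezoidal AUC_0→8.5:
  [0→4]: (0.00+8.45)/2 × 4 = 16.9
  [4→8]: (8.45+6.46)/2 × 4 = 29.82
  [8→8.5]: (6.46+6.15)/2 × 0.5 = 3.1525
  Sum = 49.8725 mcg/mL·hr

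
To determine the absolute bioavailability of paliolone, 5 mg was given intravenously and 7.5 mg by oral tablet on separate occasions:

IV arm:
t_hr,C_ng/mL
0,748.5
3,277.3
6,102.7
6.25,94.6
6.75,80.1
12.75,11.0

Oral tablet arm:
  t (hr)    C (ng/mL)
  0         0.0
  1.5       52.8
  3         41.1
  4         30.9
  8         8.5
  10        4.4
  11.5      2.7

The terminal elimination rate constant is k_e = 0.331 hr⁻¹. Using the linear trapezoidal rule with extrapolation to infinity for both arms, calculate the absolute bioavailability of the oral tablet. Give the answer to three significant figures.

F = 0.0674

Trapezoidal AUC_0→12.75 (IV):
  [0→3]: (748.5+277.3)/2 × 3 = 1538.7
  [3→6]: (277.3+102.7)/2 × 3 = 570.0
  [6→6.25]: (102.7+94.6)/2 × 0.25 = 24.6625
  [6.25→6.75]: (94.6+80.1)/2 × 0.5 = 43.675
  [6.75→12.75]: (80.1+11.0)/2 × 6 = 273.3
  Sum = 2450.3375 ng/mL·hr
IV tail: 11.0/0.331 = 33.233; AUC_iv,0→∞ = 2450.3375 + 33.233 = 2483.5705 ng/mL·hr
Trapezoidal AUC_0→11.5 (oral tablet):
  [0→1.5]: (0.0+52.8)/2 × 1.5 = 39.6
  [1.5→3]: (52.8+41.1)/2 × 1.5 = 70.425
  [3→4]: (41.1+30.9)/2 × 1 = 36.0
  [4→8]: (30.9+8.5)/2 × 4 = 78.8
  [8→10]: (8.5+4.4)/2 × 2 = 12.9
  [10→11.5]: (4.4+2.7)/2 × 1.5 = 5.325
  Sum = 243.05 ng/mL·hr
oral tablet tail: 2.7/0.331 = 8.157; AUC_ev,0→∞ = 243.05 + 8.157 = 251.207 ng/mL·hr
F = (AUC_ev/D_ev)/(AUC_iv/D_iv) = (251.207/7.5)/(2483.5705/5) = 33.4943/496.7141 = 0.0674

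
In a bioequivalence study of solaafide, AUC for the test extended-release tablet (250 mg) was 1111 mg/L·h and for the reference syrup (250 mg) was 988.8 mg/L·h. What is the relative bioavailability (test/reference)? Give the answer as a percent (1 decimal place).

F_rel = (AUC_test/D_test) / (AUC_ref/D_ref)
      = (1111/250) / (988.8/250)
      = 4.444 / 3.9552 = 1.1236 = 112.36%

F_rel = 112.4%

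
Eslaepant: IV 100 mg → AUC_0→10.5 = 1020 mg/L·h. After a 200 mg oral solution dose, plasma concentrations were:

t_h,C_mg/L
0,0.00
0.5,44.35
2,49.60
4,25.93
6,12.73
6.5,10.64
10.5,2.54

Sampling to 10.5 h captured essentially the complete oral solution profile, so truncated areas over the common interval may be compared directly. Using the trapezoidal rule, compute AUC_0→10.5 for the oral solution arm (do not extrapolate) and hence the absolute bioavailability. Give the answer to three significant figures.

Trapezoidal AUC_0→10.5 (oral solution):
  [0→0.5]: (0.00+44.35)/2 × 0.5 = 11.0875
  [0.5→2]: (44.35+49.60)/2 × 1.5 = 70.4625
  [2→4]: (49.60+25.93)/2 × 2 = 75.53
  [4→6]: (25.93+12.73)/2 × 2 = 38.66
  [6→6.5]: (12.73+10.64)/2 × 0.5 = 5.8425
  [6.5→10.5]: (10.64+2.54)/2 × 4 = 26.36
  Sum = 227.9425 mg/L·h
F = (AUC_ev/D_ev)/(AUC_iv/D_iv) = (227.9425/200)/(1020/100) = 1.1397125/10.2 = 0.1117

F = 0.112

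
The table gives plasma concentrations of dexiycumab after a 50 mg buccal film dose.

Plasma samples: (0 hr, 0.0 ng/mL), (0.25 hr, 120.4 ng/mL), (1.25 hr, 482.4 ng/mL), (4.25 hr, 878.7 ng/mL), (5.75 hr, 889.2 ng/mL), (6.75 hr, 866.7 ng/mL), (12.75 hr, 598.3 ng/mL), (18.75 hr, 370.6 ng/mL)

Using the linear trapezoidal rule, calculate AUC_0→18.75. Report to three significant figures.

AUC = 11900 ng/mL·hr

Trapezoidal AUC_0→18.75:
  [0→0.25]: (0.0+120.4)/2 × 0.25 = 15.05
  [0.25→1.25]: (120.4+482.4)/2 × 1 = 301.4
  [1.25→4.25]: (482.4+878.7)/2 × 3 = 2041.65
  [4.25→5.75]: (878.7+889.2)/2 × 1.5 = 1325.925
  [5.75→6.75]: (889.2+866.7)/2 × 1 = 877.95
  [6.75→12.75]: (866.7+598.3)/2 × 6 = 4395.0
  [12.75→18.75]: (598.3+370.6)/2 × 6 = 2906.7
  Sum = 11863.675 ng/mL·hr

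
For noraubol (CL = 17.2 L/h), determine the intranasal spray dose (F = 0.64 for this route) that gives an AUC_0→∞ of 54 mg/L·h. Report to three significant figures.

Dose = 1450 mg

Dose = CL × AUC_0→∞ / F
     = 17.2 × 54 / 0.64 = 1451.25 mg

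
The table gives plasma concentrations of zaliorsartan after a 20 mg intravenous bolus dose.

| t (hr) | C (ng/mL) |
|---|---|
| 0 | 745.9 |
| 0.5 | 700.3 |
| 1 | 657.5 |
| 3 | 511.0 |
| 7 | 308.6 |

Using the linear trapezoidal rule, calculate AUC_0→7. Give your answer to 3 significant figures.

AUC = 3510 ng/mL·hr

Trapezoidal AUC_0→7:
  [0→0.5]: (745.9+700.3)/2 × 0.5 = 361.55
  [0.5→1]: (700.3+657.5)/2 × 0.5 = 339.45
  [1→3]: (657.5+511.0)/2 × 2 = 1168.5
  [3→7]: (511.0+308.6)/2 × 4 = 1639.2
  Sum = 3508.7 ng/mL·hr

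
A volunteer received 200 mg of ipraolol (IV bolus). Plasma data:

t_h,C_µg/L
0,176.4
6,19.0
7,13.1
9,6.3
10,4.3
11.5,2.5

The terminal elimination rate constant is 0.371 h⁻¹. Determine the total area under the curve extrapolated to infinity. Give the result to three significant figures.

Trapezoidal AUC_0→11.5:
  [0→6]: (176.4+19.0)/2 × 6 = 586.2
  [6→7]: (19.0+13.1)/2 × 1 = 16.05
  [7→9]: (13.1+6.3)/2 × 2 = 19.4
  [9→10]: (6.3+4.3)/2 × 1 = 5.3
  [10→11.5]: (4.3+2.5)/2 × 1.5 = 5.1
  Sum = 632.05 µg/L·h
Extrapolated tail: C_last / k_e = 2.5 / 0.371 = 6.739
AUC_0→∞ = 632.05 + 6.739 = 638.789 µg/L·h

AUC = 639 µg/L·h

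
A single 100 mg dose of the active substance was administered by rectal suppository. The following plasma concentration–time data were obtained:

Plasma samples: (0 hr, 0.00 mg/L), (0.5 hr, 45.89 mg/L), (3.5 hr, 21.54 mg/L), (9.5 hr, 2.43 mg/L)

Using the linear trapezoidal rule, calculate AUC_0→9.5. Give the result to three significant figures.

Trapezoidal AUC_0→9.5:
  [0→0.5]: (0.00+45.89)/2 × 0.5 = 11.4725
  [0.5→3.5]: (45.89+21.54)/2 × 3 = 101.145
  [3.5→9.5]: (21.54+2.43)/2 × 6 = 71.91
  Sum = 184.5275 mg/L·hr

AUC = 185 mg/L·hr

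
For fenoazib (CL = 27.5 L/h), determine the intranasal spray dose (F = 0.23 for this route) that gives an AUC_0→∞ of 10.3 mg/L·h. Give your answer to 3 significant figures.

Dose = CL × AUC_0→∞ / F
     = 27.5 × 10.3 / 0.23 = 1231.52 mg

Dose = 1230 mg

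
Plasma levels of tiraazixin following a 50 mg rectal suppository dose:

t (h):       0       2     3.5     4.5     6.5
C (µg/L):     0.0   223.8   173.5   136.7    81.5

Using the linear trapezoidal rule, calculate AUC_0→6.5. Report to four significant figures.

AUC = 895.1 µg/L·h

Trapezoidal AUC_0→6.5:
  [0→2]: (0.0+223.8)/2 × 2 = 223.8
  [2→3.5]: (223.8+173.5)/2 × 1.5 = 297.975
  [3.5→4.5]: (173.5+136.7)/2 × 1 = 155.1
  [4.5→6.5]: (136.7+81.5)/2 × 2 = 218.2
  Sum = 895.075 µg/L·h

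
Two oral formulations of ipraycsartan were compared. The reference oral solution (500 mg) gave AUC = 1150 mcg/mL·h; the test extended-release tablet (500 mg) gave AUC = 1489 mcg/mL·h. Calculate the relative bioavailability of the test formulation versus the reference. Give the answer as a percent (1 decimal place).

F_rel = (AUC_test/D_test) / (AUC_ref/D_ref)
      = (1489/500) / (1150/500)
      = 2.978 / 2.3 = 1.2948 = 129.48%

F_rel = 129.5%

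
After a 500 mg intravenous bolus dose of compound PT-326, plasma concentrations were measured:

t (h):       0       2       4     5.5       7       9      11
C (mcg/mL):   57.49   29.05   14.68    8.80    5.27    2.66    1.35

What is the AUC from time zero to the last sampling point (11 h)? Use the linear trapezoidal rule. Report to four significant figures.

AUC = 170.4 mcg/mL·h

Trapezoidal AUC_0→11:
  [0→2]: (57.49+29.05)/2 × 2 = 86.54
  [2→4]: (29.05+14.68)/2 × 2 = 43.73
  [4→5.5]: (14.68+8.80)/2 × 1.5 = 17.61
  [5.5→7]: (8.80+5.27)/2 × 1.5 = 10.5525
  [7→9]: (5.27+2.66)/2 × 2 = 7.93
  [9→11]: (2.66+1.35)/2 × 2 = 4.01
  Sum = 170.3725 mcg/mL·h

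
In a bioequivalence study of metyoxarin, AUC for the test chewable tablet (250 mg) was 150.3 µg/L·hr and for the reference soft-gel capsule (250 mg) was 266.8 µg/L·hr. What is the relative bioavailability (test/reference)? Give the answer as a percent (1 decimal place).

F_rel = (AUC_test/D_test) / (AUC_ref/D_ref)
      = (150.3/250) / (266.8/250)
      = 0.6012 / 1.0672 = 0.5633 = 56.33%

F_rel = 56.3%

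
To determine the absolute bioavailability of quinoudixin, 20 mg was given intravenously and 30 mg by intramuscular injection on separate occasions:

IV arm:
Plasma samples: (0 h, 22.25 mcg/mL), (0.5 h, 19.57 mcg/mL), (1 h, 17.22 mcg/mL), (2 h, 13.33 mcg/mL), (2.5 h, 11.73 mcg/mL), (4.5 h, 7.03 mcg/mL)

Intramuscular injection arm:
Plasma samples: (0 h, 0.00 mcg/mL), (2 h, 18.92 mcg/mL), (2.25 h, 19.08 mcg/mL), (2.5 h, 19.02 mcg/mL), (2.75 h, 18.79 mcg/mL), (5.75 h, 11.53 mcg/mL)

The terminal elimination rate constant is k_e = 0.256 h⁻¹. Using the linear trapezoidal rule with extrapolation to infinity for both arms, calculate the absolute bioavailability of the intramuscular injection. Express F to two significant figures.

Trapezoidal AUC_0→4.5 (IV):
  [0→0.5]: (22.25+19.57)/2 × 0.5 = 10.455
  [0.5→1]: (19.57+17.22)/2 × 0.5 = 9.1975
  [1→2]: (17.22+13.33)/2 × 1 = 15.275
  [2→2.5]: (13.33+11.73)/2 × 0.5 = 6.265
  [2.5→4.5]: (11.73+7.03)/2 × 2 = 18.76
  Sum = 59.9525 mcg/mL·h
IV tail: 7.03/0.256 = 27.461; AUC_iv,0→∞ = 59.9525 + 27.461 = 87.4135 mcg/mL·h
Trapezoidal AUC_0→5.75 (intramuscular injection):
  [0→2]: (0.00+18.92)/2 × 2 = 18.92
  [2→2.25]: (18.92+19.08)/2 × 0.25 = 4.75
  [2.25→2.5]: (19.08+19.02)/2 × 0.25 = 4.7625
  [2.5→2.75]: (19.02+18.79)/2 × 0.25 = 4.72625
  [2.75→5.75]: (18.79+11.53)/2 × 3 = 45.48
  Sum = 78.63875 mcg/mL·h
intramuscular injection tail: 11.53/0.256 = 45.039; AUC_ev,0→∞ = 78.63875 + 45.039 = 123.67775 mcg/mL·h
F = (AUC_ev/D_ev)/(AUC_iv/D_iv) = (123.67775/30)/(87.4135/20) = 4.12259/4.370675 = 0.9432

F = 0.94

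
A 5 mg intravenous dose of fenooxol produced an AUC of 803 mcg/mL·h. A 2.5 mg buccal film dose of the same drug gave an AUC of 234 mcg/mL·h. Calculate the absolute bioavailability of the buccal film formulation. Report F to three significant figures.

F = (AUC_ev / D_ev) / (AUC_iv / D_iv)
  = (234/2.5) / (803/5)
  = 93.6 / 160.6 = 0.5828

F = 0.583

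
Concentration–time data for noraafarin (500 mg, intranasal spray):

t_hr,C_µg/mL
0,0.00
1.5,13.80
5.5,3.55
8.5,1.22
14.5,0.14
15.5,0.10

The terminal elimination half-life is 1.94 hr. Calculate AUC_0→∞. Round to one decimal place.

Trapezoidal AUC_0→15.5:
  [0→1.5]: (0.00+13.80)/2 × 1.5 = 10.35
  [1.5→5.5]: (13.80+3.55)/2 × 4 = 34.7
  [5.5→8.5]: (3.55+1.22)/2 × 3 = 7.155
  [8.5→14.5]: (1.22+0.14)/2 × 6 = 4.08
  [14.5→15.5]: (0.14+0.10)/2 × 1 = 0.12
  Sum = 56.405 µg/mL·hr
k_e = ln2 / t½ = 0.693147 / 1.94 = 0.3573 hr^-1
Extrapolated tail: C_last / k_e = 0.10 / 0.3573 = 0.280
AUC_0→∞ = 56.405 + 0.280 = 56.685 µg/mL·hr

AUC = 56.7 µg/mL·hr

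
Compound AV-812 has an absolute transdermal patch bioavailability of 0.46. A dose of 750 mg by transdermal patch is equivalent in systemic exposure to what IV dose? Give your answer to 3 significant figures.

D_iv = 345 mg

Systemic exposure from an extravascular dose = F × D_ev, so the equivalent IV dose is F × D_ev.
D_iv = F × D_ev = 0.46 × 750 = 345 mg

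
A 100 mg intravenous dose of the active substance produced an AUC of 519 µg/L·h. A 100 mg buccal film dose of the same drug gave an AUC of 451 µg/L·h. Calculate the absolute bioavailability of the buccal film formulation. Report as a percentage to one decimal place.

F = 86.9%

F = (AUC_ev / D_ev) / (AUC_iv / D_iv)
  = (451/100) / (519/100)
  = 4.51 / 5.19 = 0.8690
  = 86.90%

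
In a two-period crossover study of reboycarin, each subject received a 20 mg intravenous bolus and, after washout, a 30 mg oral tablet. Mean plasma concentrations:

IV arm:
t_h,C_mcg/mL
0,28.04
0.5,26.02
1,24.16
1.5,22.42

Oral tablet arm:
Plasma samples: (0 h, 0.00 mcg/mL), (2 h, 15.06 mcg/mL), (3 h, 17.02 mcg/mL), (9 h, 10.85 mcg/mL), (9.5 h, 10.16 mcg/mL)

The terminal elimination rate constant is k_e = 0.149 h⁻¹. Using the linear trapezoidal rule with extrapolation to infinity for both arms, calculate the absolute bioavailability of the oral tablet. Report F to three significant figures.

Trapezoidal AUC_0→1.5 (IV):
  [0→0.5]: (28.04+26.02)/2 × 0.5 = 13.515
  [0.5→1]: (26.02+24.16)/2 × 0.5 = 12.545
  [1→1.5]: (24.16+22.42)/2 × 0.5 = 11.645
  Sum = 37.705 mcg/mL·h
IV tail: 22.42/0.149 = 150.470; AUC_iv,0→∞ = 37.705 + 150.470 = 188.175 mcg/mL·h
Trapezoidal AUC_0→9.5 (oral tablet):
  [0→2]: (0.00+15.06)/2 × 2 = 15.06
  [2→3]: (15.06+17.02)/2 × 1 = 16.04
  [3→9]: (17.02+10.85)/2 × 6 = 83.61
  [9→9.5]: (10.85+10.16)/2 × 0.5 = 5.2525
  Sum = 119.9625 mcg/mL·h
oral tablet tail: 10.16/0.149 = 68.188; AUC_ev,0→∞ = 119.9625 + 68.188 = 188.1505 mcg/mL·h
F = (AUC_ev/D_ev)/(AUC_iv/D_iv) = (188.1505/30)/(188.175/20) = 6.27168/9.40875 = 0.6666

F = 0.667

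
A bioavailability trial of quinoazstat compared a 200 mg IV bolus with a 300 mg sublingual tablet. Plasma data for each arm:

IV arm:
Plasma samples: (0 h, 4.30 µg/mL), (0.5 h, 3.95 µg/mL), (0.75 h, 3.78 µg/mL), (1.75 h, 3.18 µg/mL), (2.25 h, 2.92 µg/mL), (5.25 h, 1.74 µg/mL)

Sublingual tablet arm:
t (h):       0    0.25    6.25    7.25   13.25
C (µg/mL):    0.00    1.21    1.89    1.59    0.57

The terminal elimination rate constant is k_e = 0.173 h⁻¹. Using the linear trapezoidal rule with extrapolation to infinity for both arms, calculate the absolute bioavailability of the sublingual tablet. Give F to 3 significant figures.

F = 0.557

Trapezoidal AUC_0→5.25 (IV):
  [0→0.5]: (4.30+3.95)/2 × 0.5 = 2.0625
  [0.5→0.75]: (3.95+3.78)/2 × 0.25 = 0.96625
  [0.75→1.75]: (3.78+3.18)/2 × 1 = 3.48
  [1.75→2.25]: (3.18+2.92)/2 × 0.5 = 1.525
  [2.25→5.25]: (2.92+1.74)/2 × 3 = 6.99
  Sum = 15.02375 µg/mL·h
IV tail: 1.74/0.173 = 10.058; AUC_iv,0→∞ = 15.02375 + 10.058 = 25.08175 µg/mL·h
Trapezoidal AUC_0→13.25 (sublingual tablet):
  [0→0.25]: (0.00+1.21)/2 × 0.25 = 0.15125
  [0.25→6.25]: (1.21+1.89)/2 × 6 = 9.3
  [6.25→7.25]: (1.89+1.59)/2 × 1 = 1.74
  [7.25→13.25]: (1.59+0.57)/2 × 6 = 6.48
  Sum = 17.67125 µg/mL·h
sublingual tablet tail: 0.57/0.173 = 3.295; AUC_ev,0→∞ = 17.67125 + 3.295 = 20.96625 µg/mL·h
F = (AUC_ev/D_ev)/(AUC_iv/D_iv) = (20.96625/300)/(25.08175/200) = 0.0698875/0.12540875 = 0.5573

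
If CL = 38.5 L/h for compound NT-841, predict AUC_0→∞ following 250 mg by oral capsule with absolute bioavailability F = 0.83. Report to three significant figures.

AUC = 5.39 mg/L·h

AUC_0→∞ = F × Dose / CL
        = 0.83 × 250 / 38.5 = 5.38961 mg/L·h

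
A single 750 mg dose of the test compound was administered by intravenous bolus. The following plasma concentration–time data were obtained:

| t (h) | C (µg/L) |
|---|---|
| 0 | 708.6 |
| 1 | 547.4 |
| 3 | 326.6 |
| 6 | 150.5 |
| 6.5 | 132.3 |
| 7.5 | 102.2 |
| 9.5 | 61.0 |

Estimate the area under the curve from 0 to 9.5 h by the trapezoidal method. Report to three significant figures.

AUC = 2570 µg/L·h

Trapezoidal AUC_0→9.5:
  [0→1]: (708.6+547.4)/2 × 1 = 628.0
  [1→3]: (547.4+326.6)/2 × 2 = 874.0
  [3→6]: (326.6+150.5)/2 × 3 = 715.65
  [6→6.5]: (150.5+132.3)/2 × 0.5 = 70.7
  [6.5→7.5]: (132.3+102.2)/2 × 1 = 117.25
  [7.5→9.5]: (102.2+61.0)/2 × 2 = 163.2
  Sum = 2568.8 µg/L·h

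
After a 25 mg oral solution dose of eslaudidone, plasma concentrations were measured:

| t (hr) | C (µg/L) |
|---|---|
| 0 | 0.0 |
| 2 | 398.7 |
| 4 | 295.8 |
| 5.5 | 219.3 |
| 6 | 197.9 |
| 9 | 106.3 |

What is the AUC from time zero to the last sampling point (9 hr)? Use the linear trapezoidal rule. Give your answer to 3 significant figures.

Trapezoidal AUC_0→9:
  [0→2]: (0.0+398.7)/2 × 2 = 398.7
  [2→4]: (398.7+295.8)/2 × 2 = 694.5
  [4→5.5]: (295.8+219.3)/2 × 1.5 = 386.325
  [5.5→6]: (219.3+197.9)/2 × 0.5 = 104.3
  [6→9]: (197.9+106.3)/2 × 3 = 456.3
  Sum = 2040.125 µg/L·hr

AUC = 2040 µg/L·hr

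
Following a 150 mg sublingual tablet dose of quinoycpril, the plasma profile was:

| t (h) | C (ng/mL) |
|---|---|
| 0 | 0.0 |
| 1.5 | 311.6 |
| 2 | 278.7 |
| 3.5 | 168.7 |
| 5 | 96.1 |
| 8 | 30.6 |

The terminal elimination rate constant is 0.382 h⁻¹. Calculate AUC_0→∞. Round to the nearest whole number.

Trapezoidal AUC_0→8:
  [0→1.5]: (0.0+311.6)/2 × 1.5 = 233.7
  [1.5→2]: (311.6+278.7)/2 × 0.5 = 147.575
  [2→3.5]: (278.7+168.7)/2 × 1.5 = 335.55
  [3.5→5]: (168.7+96.1)/2 × 1.5 = 198.6
  [5→8]: (96.1+30.6)/2 × 3 = 190.05
  Sum = 1105.475 ng/mL·h
Extrapolated tail: C_last / k_e = 30.6 / 0.382 = 80.105
AUC_0→∞ = 1105.475 + 80.105 = 1185.58 ng/mL·h

AUC = 1186 ng/mL·h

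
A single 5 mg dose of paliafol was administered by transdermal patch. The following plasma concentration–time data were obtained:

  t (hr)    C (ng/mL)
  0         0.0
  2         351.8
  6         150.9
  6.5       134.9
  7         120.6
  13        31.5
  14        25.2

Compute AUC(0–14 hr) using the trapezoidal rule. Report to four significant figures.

AUC = 1977 ng/mL·hr

Trapezoidal AUC_0→14:
  [0→2]: (0.0+351.8)/2 × 2 = 351.8
  [2→6]: (351.8+150.9)/2 × 4 = 1005.4
  [6→6.5]: (150.9+134.9)/2 × 0.5 = 71.45
  [6.5→7]: (134.9+120.6)/2 × 0.5 = 63.875
  [7→13]: (120.6+31.5)/2 × 6 = 456.3
  [13→14]: (31.5+25.2)/2 × 1 = 28.35
  Sum = 1977.175 ng/mL·hr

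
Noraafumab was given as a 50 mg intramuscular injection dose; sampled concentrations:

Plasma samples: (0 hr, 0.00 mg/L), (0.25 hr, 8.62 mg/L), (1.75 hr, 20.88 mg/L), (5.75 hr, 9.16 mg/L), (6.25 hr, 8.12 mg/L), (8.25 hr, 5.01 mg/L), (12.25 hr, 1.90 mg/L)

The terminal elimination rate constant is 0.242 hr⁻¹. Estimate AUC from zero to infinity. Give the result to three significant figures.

AUC = 122 mg/L·hr

Trapezoidal AUC_0→12.25:
  [0→0.25]: (0.00+8.62)/2 × 0.25 = 1.0775
  [0.25→1.75]: (8.62+20.88)/2 × 1.5 = 22.125
  [1.75→5.75]: (20.88+9.16)/2 × 4 = 60.08
  [5.75→6.25]: (9.16+8.12)/2 × 0.5 = 4.32
  [6.25→8.25]: (8.12+5.01)/2 × 2 = 13.13
  [8.25→12.25]: (5.01+1.90)/2 × 4 = 13.82
  Sum = 114.5525 mg/L·hr
Extrapolated tail: C_last / k_e = 1.90 / 0.242 = 7.851
AUC_0→∞ = 114.5525 + 7.851 = 122.4035 mg/L·hr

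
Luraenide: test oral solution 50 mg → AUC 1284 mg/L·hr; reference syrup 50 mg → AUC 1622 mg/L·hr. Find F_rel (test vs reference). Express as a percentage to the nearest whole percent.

F_rel = (AUC_test/D_test) / (AUC_ref/D_ref)
      = (1284/50) / (1622/50)
      = 25.68 / 32.44 = 0.7916 = 79.16%

F_rel = 79%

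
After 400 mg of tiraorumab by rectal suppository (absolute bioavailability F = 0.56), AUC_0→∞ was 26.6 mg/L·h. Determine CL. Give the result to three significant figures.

CL = 8.42 L/h

CL = F × Dose / AUC_0→∞
   = 0.56 × 400 / 26.6 = 8.42105 L/h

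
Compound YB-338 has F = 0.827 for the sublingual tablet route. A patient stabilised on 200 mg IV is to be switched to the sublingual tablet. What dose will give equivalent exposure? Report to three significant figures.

For equal systemic exposure: F × D_ev = D_iv
D_ev = D_iv / F = 200 / 0.827 = 241.838 mg

D_sublingual = 242 mg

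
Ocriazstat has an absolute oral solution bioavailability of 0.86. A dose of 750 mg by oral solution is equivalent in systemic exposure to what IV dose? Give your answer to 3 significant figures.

Systemic exposure from an extravascular dose = F × D_ev, so the equivalent IV dose is F × D_ev.
D_iv = F × D_ev = 0.86 × 750 = 645 mg

D_iv = 645 mg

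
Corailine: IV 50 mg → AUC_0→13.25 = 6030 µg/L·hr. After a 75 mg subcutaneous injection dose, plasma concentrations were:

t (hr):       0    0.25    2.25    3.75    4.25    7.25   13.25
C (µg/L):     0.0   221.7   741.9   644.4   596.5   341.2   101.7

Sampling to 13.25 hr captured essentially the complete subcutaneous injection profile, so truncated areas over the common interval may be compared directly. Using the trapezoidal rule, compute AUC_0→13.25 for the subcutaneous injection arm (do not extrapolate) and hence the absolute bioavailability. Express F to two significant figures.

Trapezoidal AUC_0→13.25 (subcutaneous injection):
  [0→0.25]: (0.0+221.7)/2 × 0.25 = 27.7125
  [0.25→2.25]: (221.7+741.9)/2 × 2 = 963.6
  [2.25→3.75]: (741.9+644.4)/2 × 1.5 = 1039.725
  [3.75→4.25]: (644.4+596.5)/2 × 0.5 = 310.225
  [4.25→7.25]: (596.5+341.2)/2 × 3 = 1406.55
  [7.25→13.25]: (341.2+101.7)/2 × 6 = 1328.7
  Sum = 5076.5125 µg/L·hr
F = (AUC_ev/D_ev)/(AUC_iv/D_iv) = (5076.5125/75)/(6030/50) = 67.6868/120.6 = 0.5613

F = 0.56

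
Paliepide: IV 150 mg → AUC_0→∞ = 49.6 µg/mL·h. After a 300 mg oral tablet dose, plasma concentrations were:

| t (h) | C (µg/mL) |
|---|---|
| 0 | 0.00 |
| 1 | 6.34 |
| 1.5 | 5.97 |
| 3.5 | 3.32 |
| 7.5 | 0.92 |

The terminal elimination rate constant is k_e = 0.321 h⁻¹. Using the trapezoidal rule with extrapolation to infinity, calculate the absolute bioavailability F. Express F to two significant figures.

Trapezoidal AUC_0→7.5 (oral tablet):
  [0→1]: (0.00+6.34)/2 × 1 = 3.17
  [1→1.5]: (6.34+5.97)/2 × 0.5 = 3.0775
  [1.5→3.5]: (5.97+3.32)/2 × 2 = 9.29
  [3.5→7.5]: (3.32+0.92)/2 × 4 = 8.48
  Sum = 24.0175 µg/mL·h
Tail: C_last/k_e = 0.92/0.321 = 2.866
AUC_0→∞ (oral tablet) = 24.0175 + 2.866 = 26.8835 µg/mL·h
F = (AUC_ev/D_ev)/(AUC_iv/D_iv) = (26.8835/300)/(49.6/150) = 0.0896117/0.330667 = 0.2710

F = 0.27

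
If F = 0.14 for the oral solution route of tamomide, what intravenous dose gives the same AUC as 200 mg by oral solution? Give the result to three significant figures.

Systemic exposure from an extravascular dose = F × D_ev, so the equivalent IV dose is F × D_ev.
D_iv = F × D_ev = 0.14 × 200 = 28 mg

D_iv = 28.0 mg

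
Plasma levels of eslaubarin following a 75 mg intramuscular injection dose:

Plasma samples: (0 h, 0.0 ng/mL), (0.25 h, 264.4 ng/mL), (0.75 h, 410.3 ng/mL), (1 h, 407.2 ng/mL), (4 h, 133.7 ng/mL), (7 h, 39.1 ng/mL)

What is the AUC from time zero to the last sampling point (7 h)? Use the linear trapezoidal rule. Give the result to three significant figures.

AUC = 1370 ng/mL·h

Trapezoidal AUC_0→7:
  [0→0.25]: (0.0+264.4)/2 × 0.25 = 33.05
  [0.25→0.75]: (264.4+410.3)/2 × 0.5 = 168.675
  [0.75→1]: (410.3+407.2)/2 × 0.25 = 102.1875
  [1→4]: (407.2+133.7)/2 × 3 = 811.35
  [4→7]: (133.7+39.1)/2 × 3 = 259.2
  Sum = 1374.4625 ng/mL·h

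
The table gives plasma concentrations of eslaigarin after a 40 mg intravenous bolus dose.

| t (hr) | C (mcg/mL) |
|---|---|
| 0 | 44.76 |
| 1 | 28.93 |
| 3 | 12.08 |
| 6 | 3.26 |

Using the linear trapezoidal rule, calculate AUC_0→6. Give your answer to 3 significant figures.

AUC = 101 mcg/mL·hr

Trapezoidal AUC_0→6:
  [0→1]: (44.76+28.93)/2 × 1 = 36.845
  [1→3]: (28.93+12.08)/2 × 2 = 41.01
  [3→6]: (12.08+3.26)/2 × 3 = 23.01
  Sum = 100.865 mcg/mL·hr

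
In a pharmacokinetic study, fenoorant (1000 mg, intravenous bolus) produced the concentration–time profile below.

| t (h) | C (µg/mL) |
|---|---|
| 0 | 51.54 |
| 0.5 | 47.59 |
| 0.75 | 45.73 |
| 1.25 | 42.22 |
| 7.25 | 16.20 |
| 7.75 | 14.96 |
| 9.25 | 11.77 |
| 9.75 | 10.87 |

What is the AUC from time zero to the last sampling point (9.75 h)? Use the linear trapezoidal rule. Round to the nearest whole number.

Trapezoidal AUC_0→9.75:
  [0→0.5]: (51.54+47.59)/2 × 0.5 = 24.7825
  [0.5→0.75]: (47.59+45.73)/2 × 0.25 = 11.665
  [0.75→1.25]: (45.73+42.22)/2 × 0.5 = 21.9875
  [1.25→7.25]: (42.22+16.20)/2 × 6 = 175.26
  [7.25→7.75]: (16.20+14.96)/2 × 0.5 = 7.79
  [7.75→9.25]: (14.96+11.77)/2 × 1.5 = 20.0475
  [9.25→9.75]: (11.77+10.87)/2 × 0.5 = 5.66
  Sum = 267.1925 µg/mL·h

AUC = 267 µg/mL·h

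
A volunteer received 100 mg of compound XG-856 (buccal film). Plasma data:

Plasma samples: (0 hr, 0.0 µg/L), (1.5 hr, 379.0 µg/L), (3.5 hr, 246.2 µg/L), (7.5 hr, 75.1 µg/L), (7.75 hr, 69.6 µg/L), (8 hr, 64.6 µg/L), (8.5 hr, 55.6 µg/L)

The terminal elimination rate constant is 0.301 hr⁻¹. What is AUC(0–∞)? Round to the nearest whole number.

AUC = 1802 µg/L·hr

Trapezoidal AUC_0→8.5:
  [0→1.5]: (0.0+379.0)/2 × 1.5 = 284.25
  [1.5→3.5]: (379.0+246.2)/2 × 2 = 625.2
  [3.5→7.5]: (246.2+75.1)/2 × 4 = 642.6
  [7.5→7.75]: (75.1+69.6)/2 × 0.25 = 18.0875
  [7.75→8]: (69.6+64.6)/2 × 0.25 = 16.775
  [8→8.5]: (64.6+55.6)/2 × 0.5 = 30.05
  Sum = 1616.9625 µg/L·hr
Extrapolated tail: C_last / k_e = 55.6 / 0.301 = 184.718
AUC_0→∞ = 1616.9625 + 184.718 = 1801.6805 µg/L·hr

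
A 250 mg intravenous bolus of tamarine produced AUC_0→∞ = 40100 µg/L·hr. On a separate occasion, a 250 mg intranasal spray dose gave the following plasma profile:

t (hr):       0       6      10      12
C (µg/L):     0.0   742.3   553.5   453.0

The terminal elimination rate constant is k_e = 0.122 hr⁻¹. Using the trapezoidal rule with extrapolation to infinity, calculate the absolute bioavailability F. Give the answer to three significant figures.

F = 0.238

Trapezoidal AUC_0→12 (intranasal spray):
  [0→6]: (0.0+742.3)/2 × 6 = 2226.9
  [6→10]: (742.3+553.5)/2 × 4 = 2591.6
  [10→12]: (553.5+453.0)/2 × 2 = 1006.5
  Sum = 5825.0 µg/L·hr
Tail: C_last/k_e = 453.0/0.122 = 3713.115
AUC_0→∞ (intranasal spray) = 5825.0 + 3713.115 = 9538.115 µg/L·hr
F = (AUC_ev/D_ev)/(AUC_iv/D_iv) = (9538.115/250)/(40100/250) = 38.15246/160.4 = 0.2379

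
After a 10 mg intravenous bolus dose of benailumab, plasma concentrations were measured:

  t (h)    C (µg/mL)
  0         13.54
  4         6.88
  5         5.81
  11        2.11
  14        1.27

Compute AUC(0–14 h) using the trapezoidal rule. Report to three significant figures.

Trapezoidal AUC_0→14:
  [0→4]: (13.54+6.88)/2 × 4 = 40.84
  [4→5]: (6.88+5.81)/2 × 1 = 6.345
  [5→11]: (5.81+2.11)/2 × 6 = 23.76
  [11→14]: (2.11+1.27)/2 × 3 = 5.07
  Sum = 76.015 µg/mL·h

AUC = 76.0 µg/mL·h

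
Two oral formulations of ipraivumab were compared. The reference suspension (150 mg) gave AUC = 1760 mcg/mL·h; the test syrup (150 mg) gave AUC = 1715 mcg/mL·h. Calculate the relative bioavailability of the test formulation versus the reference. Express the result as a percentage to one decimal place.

F_rel = (AUC_test/D_test) / (AUC_ref/D_ref)
      = (1715/150) / (1760/150)
      = 11.4333 / 11.7333 = 0.9744 = 97.44%

F_rel = 97.4%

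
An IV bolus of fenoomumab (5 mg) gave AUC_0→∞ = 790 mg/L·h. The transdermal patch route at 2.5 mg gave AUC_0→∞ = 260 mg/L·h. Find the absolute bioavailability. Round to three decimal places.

F = 0.658

F = (AUC_ev / D_ev) / (AUC_iv / D_iv)
  = (260/2.5) / (790/5)
  = 104 / 158 = 0.6582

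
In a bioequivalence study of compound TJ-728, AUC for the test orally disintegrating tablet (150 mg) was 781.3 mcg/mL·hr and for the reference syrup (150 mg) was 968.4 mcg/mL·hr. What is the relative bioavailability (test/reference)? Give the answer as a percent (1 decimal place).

F_rel = (AUC_test/D_test) / (AUC_ref/D_ref)
      = (781.3/150) / (968.4/150)
      = 5.20867 / 6.456 = 0.8068 = 80.68%

F_rel = 80.7%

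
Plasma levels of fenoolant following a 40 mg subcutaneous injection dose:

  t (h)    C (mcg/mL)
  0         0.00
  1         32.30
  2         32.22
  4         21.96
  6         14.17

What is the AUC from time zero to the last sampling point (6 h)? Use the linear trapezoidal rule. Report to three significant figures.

Trapezoidal AUC_0→6:
  [0→1]: (0.00+32.30)/2 × 1 = 16.15
  [1→2]: (32.30+32.22)/2 × 1 = 32.26
  [2→4]: (32.22+21.96)/2 × 2 = 54.18
  [4→6]: (21.96+14.17)/2 × 2 = 36.13
  Sum = 138.72 mcg/mL·h

AUC = 139 mcg/mL·h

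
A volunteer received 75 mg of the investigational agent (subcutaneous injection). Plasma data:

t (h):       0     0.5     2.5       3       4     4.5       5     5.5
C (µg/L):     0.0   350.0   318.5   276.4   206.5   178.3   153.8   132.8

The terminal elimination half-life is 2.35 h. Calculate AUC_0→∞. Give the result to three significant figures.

Trapezoidal AUC_0→5.5:
  [0→0.5]: (0.0+350.0)/2 × 0.5 = 87.5
  [0.5→2.5]: (350.0+318.5)/2 × 2 = 668.5
  [2.5→3]: (318.5+276.4)/2 × 0.5 = 148.725
  [3→4]: (276.4+206.5)/2 × 1 = 241.45
  [4→4.5]: (206.5+178.3)/2 × 0.5 = 96.2
  [4.5→5]: (178.3+153.8)/2 × 0.5 = 83.025
  [5→5.5]: (153.8+132.8)/2 × 0.5 = 71.65
  Sum = 1397.05 µg/L·h
k_e = ln2 / t½ = 0.693147 / 2.35 = 0.2950 h^-1
Extrapolated tail: C_last / k_e = 132.8 / 0.295 = 450.169
AUC_0→∞ = 1397.05 + 450.169 = 1847.219 µg/L·h

AUC = 1850 µg/L·h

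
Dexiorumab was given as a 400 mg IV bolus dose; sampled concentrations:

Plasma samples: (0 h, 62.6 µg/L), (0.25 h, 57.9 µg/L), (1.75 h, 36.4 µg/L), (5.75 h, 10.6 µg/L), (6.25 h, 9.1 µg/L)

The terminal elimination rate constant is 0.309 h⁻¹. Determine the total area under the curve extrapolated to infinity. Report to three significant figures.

AUC = 214 µg/L·h

Trapezoidal AUC_0→6.25:
  [0→0.25]: (62.6+57.9)/2 × 0.25 = 15.0625
  [0.25→1.75]: (57.9+36.4)/2 × 1.5 = 70.725
  [1.75→5.75]: (36.4+10.6)/2 × 4 = 94.0
  [5.75→6.25]: (10.6+9.1)/2 × 0.5 = 4.925
  Sum = 184.7125 µg/L·h
Extrapolated tail: C_last / k_e = 9.1 / 0.309 = 29.450
AUC_0→∞ = 184.7125 + 29.450 = 214.1625 µg/L·h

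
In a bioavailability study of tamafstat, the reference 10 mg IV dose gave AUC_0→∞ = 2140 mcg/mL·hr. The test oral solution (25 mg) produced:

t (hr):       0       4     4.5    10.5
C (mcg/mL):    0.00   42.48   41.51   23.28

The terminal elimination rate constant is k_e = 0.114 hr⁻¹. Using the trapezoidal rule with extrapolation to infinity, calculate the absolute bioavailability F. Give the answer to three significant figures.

F = 0.0943

Trapezoidal AUC_0→10.5 (oral solution):
  [0→4]: (0.00+42.48)/2 × 4 = 84.96
  [4→4.5]: (42.48+41.51)/2 × 0.5 = 20.9975
  [4.5→10.5]: (41.51+23.28)/2 × 6 = 194.37
  Sum = 300.3275 mcg/mL·hr
Tail: C_last/k_e = 23.28/0.114 = 204.211
AUC_0→∞ (oral solution) = 300.3275 + 204.211 = 504.5385 mcg/mL·hr
F = (AUC_ev/D_ev)/(AUC_iv/D_iv) = (504.5385/25)/(2140/10) = 20.18154/214 = 0.0943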